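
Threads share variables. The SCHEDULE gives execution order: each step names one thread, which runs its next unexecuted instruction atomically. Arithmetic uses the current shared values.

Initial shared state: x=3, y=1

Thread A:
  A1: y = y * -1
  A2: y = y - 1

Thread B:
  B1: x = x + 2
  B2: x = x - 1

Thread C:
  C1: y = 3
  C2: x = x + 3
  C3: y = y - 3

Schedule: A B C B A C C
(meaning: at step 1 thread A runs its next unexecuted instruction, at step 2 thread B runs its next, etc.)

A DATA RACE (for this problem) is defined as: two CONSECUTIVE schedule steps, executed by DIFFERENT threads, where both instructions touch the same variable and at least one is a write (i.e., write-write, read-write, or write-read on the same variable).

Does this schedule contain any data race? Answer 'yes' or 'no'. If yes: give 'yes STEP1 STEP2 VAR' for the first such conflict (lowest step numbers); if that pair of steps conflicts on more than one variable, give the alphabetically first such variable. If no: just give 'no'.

Steps 1,2: A(r=y,w=y) vs B(r=x,w=x). No conflict.
Steps 2,3: B(r=x,w=x) vs C(r=-,w=y). No conflict.
Steps 3,4: C(r=-,w=y) vs B(r=x,w=x). No conflict.
Steps 4,5: B(r=x,w=x) vs A(r=y,w=y). No conflict.
Steps 5,6: A(r=y,w=y) vs C(r=x,w=x). No conflict.
Steps 6,7: same thread (C). No race.

Answer: no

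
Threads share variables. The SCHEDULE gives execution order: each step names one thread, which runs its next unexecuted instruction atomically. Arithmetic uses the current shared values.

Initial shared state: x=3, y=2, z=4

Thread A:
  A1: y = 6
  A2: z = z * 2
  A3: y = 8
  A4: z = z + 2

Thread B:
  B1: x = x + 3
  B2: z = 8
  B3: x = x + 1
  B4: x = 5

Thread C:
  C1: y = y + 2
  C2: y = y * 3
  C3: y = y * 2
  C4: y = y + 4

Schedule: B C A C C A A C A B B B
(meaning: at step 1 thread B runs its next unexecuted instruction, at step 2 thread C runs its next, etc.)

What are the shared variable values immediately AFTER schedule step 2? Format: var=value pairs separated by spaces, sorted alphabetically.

Answer: x=6 y=4 z=4

Derivation:
Step 1: thread B executes B1 (x = x + 3). Shared: x=6 y=2 z=4. PCs: A@0 B@1 C@0
Step 2: thread C executes C1 (y = y + 2). Shared: x=6 y=4 z=4. PCs: A@0 B@1 C@1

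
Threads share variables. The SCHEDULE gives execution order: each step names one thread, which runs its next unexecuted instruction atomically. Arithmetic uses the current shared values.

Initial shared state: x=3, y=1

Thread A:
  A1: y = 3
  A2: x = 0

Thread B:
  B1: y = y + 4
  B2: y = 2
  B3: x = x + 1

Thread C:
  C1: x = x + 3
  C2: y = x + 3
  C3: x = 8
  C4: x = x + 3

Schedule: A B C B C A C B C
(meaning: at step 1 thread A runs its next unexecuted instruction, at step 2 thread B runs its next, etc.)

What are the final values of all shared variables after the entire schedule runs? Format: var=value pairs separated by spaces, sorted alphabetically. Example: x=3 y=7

Answer: x=12 y=9

Derivation:
Step 1: thread A executes A1 (y = 3). Shared: x=3 y=3. PCs: A@1 B@0 C@0
Step 2: thread B executes B1 (y = y + 4). Shared: x=3 y=7. PCs: A@1 B@1 C@0
Step 3: thread C executes C1 (x = x + 3). Shared: x=6 y=7. PCs: A@1 B@1 C@1
Step 4: thread B executes B2 (y = 2). Shared: x=6 y=2. PCs: A@1 B@2 C@1
Step 5: thread C executes C2 (y = x + 3). Shared: x=6 y=9. PCs: A@1 B@2 C@2
Step 6: thread A executes A2 (x = 0). Shared: x=0 y=9. PCs: A@2 B@2 C@2
Step 7: thread C executes C3 (x = 8). Shared: x=8 y=9. PCs: A@2 B@2 C@3
Step 8: thread B executes B3 (x = x + 1). Shared: x=9 y=9. PCs: A@2 B@3 C@3
Step 9: thread C executes C4 (x = x + 3). Shared: x=12 y=9. PCs: A@2 B@3 C@4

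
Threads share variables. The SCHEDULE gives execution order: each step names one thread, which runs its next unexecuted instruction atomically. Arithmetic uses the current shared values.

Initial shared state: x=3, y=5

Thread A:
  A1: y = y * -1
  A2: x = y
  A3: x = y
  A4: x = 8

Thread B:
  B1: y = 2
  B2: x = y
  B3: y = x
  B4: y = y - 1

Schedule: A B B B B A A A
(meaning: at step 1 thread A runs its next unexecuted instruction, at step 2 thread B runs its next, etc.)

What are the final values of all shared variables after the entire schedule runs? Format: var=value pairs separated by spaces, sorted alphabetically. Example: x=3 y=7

Answer: x=8 y=1

Derivation:
Step 1: thread A executes A1 (y = y * -1). Shared: x=3 y=-5. PCs: A@1 B@0
Step 2: thread B executes B1 (y = 2). Shared: x=3 y=2. PCs: A@1 B@1
Step 3: thread B executes B2 (x = y). Shared: x=2 y=2. PCs: A@1 B@2
Step 4: thread B executes B3 (y = x). Shared: x=2 y=2. PCs: A@1 B@3
Step 5: thread B executes B4 (y = y - 1). Shared: x=2 y=1. PCs: A@1 B@4
Step 6: thread A executes A2 (x = y). Shared: x=1 y=1. PCs: A@2 B@4
Step 7: thread A executes A3 (x = y). Shared: x=1 y=1. PCs: A@3 B@4
Step 8: thread A executes A4 (x = 8). Shared: x=8 y=1. PCs: A@4 B@4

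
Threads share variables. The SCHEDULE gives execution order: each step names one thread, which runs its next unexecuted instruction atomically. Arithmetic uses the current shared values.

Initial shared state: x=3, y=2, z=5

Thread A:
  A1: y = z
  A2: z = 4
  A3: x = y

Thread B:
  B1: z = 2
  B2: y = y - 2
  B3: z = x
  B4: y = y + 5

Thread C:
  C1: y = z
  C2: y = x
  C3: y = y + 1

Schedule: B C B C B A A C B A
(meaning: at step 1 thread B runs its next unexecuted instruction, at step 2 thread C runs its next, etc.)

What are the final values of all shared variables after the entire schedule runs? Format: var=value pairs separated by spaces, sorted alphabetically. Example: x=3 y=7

Step 1: thread B executes B1 (z = 2). Shared: x=3 y=2 z=2. PCs: A@0 B@1 C@0
Step 2: thread C executes C1 (y = z). Shared: x=3 y=2 z=2. PCs: A@0 B@1 C@1
Step 3: thread B executes B2 (y = y - 2). Shared: x=3 y=0 z=2. PCs: A@0 B@2 C@1
Step 4: thread C executes C2 (y = x). Shared: x=3 y=3 z=2. PCs: A@0 B@2 C@2
Step 5: thread B executes B3 (z = x). Shared: x=3 y=3 z=3. PCs: A@0 B@3 C@2
Step 6: thread A executes A1 (y = z). Shared: x=3 y=3 z=3. PCs: A@1 B@3 C@2
Step 7: thread A executes A2 (z = 4). Shared: x=3 y=3 z=4. PCs: A@2 B@3 C@2
Step 8: thread C executes C3 (y = y + 1). Shared: x=3 y=4 z=4. PCs: A@2 B@3 C@3
Step 9: thread B executes B4 (y = y + 5). Shared: x=3 y=9 z=4. PCs: A@2 B@4 C@3
Step 10: thread A executes A3 (x = y). Shared: x=9 y=9 z=4. PCs: A@3 B@4 C@3

Answer: x=9 y=9 z=4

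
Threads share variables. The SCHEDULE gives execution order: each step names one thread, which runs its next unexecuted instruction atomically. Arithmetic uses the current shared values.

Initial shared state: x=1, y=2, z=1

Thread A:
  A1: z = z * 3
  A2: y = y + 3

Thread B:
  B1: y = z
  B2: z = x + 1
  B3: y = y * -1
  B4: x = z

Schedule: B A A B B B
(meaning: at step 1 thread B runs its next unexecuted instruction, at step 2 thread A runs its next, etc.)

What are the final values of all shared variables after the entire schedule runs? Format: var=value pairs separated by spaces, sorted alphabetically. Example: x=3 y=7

Step 1: thread B executes B1 (y = z). Shared: x=1 y=1 z=1. PCs: A@0 B@1
Step 2: thread A executes A1 (z = z * 3). Shared: x=1 y=1 z=3. PCs: A@1 B@1
Step 3: thread A executes A2 (y = y + 3). Shared: x=1 y=4 z=3. PCs: A@2 B@1
Step 4: thread B executes B2 (z = x + 1). Shared: x=1 y=4 z=2. PCs: A@2 B@2
Step 5: thread B executes B3 (y = y * -1). Shared: x=1 y=-4 z=2. PCs: A@2 B@3
Step 6: thread B executes B4 (x = z). Shared: x=2 y=-4 z=2. PCs: A@2 B@4

Answer: x=2 y=-4 z=2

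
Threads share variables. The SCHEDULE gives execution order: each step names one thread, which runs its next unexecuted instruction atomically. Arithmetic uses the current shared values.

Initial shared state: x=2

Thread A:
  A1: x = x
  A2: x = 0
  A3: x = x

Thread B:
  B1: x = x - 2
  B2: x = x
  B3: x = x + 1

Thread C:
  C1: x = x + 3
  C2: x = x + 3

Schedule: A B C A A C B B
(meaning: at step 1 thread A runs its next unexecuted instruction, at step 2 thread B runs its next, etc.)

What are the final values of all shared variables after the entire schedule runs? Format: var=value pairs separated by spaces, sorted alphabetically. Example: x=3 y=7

Step 1: thread A executes A1 (x = x). Shared: x=2. PCs: A@1 B@0 C@0
Step 2: thread B executes B1 (x = x - 2). Shared: x=0. PCs: A@1 B@1 C@0
Step 3: thread C executes C1 (x = x + 3). Shared: x=3. PCs: A@1 B@1 C@1
Step 4: thread A executes A2 (x = 0). Shared: x=0. PCs: A@2 B@1 C@1
Step 5: thread A executes A3 (x = x). Shared: x=0. PCs: A@3 B@1 C@1
Step 6: thread C executes C2 (x = x + 3). Shared: x=3. PCs: A@3 B@1 C@2
Step 7: thread B executes B2 (x = x). Shared: x=3. PCs: A@3 B@2 C@2
Step 8: thread B executes B3 (x = x + 1). Shared: x=4. PCs: A@3 B@3 C@2

Answer: x=4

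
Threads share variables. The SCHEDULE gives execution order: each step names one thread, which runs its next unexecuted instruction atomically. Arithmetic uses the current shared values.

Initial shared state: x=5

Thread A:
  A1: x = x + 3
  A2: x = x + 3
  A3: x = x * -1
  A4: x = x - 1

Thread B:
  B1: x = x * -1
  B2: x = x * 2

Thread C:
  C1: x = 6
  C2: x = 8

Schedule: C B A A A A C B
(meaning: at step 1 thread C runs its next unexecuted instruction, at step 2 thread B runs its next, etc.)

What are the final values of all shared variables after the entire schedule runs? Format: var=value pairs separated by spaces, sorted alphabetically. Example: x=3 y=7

Answer: x=16

Derivation:
Step 1: thread C executes C1 (x = 6). Shared: x=6. PCs: A@0 B@0 C@1
Step 2: thread B executes B1 (x = x * -1). Shared: x=-6. PCs: A@0 B@1 C@1
Step 3: thread A executes A1 (x = x + 3). Shared: x=-3. PCs: A@1 B@1 C@1
Step 4: thread A executes A2 (x = x + 3). Shared: x=0. PCs: A@2 B@1 C@1
Step 5: thread A executes A3 (x = x * -1). Shared: x=0. PCs: A@3 B@1 C@1
Step 6: thread A executes A4 (x = x - 1). Shared: x=-1. PCs: A@4 B@1 C@1
Step 7: thread C executes C2 (x = 8). Shared: x=8. PCs: A@4 B@1 C@2
Step 8: thread B executes B2 (x = x * 2). Shared: x=16. PCs: A@4 B@2 C@2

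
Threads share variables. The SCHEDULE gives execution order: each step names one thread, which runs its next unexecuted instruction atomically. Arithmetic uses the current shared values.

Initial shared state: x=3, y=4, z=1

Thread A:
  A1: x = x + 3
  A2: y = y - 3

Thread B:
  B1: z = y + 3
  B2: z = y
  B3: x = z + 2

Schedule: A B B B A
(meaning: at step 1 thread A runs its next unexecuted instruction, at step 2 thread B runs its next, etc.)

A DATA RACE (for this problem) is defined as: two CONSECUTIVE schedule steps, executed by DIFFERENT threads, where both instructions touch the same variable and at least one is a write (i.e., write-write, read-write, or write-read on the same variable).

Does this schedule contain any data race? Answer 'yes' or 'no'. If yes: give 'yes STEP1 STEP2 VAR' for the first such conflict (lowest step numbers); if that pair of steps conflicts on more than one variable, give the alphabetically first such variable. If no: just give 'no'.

Answer: no

Derivation:
Steps 1,2: A(r=x,w=x) vs B(r=y,w=z). No conflict.
Steps 2,3: same thread (B). No race.
Steps 3,4: same thread (B). No race.
Steps 4,5: B(r=z,w=x) vs A(r=y,w=y). No conflict.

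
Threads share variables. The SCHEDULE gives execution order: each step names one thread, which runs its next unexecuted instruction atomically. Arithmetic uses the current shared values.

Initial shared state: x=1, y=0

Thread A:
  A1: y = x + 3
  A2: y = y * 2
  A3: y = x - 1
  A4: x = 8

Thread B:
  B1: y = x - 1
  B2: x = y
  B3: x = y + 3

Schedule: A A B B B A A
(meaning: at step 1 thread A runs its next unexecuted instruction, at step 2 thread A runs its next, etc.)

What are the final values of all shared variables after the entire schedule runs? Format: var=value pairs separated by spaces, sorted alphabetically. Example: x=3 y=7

Step 1: thread A executes A1 (y = x + 3). Shared: x=1 y=4. PCs: A@1 B@0
Step 2: thread A executes A2 (y = y * 2). Shared: x=1 y=8. PCs: A@2 B@0
Step 3: thread B executes B1 (y = x - 1). Shared: x=1 y=0. PCs: A@2 B@1
Step 4: thread B executes B2 (x = y). Shared: x=0 y=0. PCs: A@2 B@2
Step 5: thread B executes B3 (x = y + 3). Shared: x=3 y=0. PCs: A@2 B@3
Step 6: thread A executes A3 (y = x - 1). Shared: x=3 y=2. PCs: A@3 B@3
Step 7: thread A executes A4 (x = 8). Shared: x=8 y=2. PCs: A@4 B@3

Answer: x=8 y=2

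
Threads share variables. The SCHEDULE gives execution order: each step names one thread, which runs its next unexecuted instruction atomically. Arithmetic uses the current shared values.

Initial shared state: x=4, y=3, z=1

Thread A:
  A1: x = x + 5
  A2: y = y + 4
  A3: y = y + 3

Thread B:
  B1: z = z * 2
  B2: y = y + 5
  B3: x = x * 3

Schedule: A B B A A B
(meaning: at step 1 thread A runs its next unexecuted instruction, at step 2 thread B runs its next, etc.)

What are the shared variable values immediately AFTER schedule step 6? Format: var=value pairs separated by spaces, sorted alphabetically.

Step 1: thread A executes A1 (x = x + 5). Shared: x=9 y=3 z=1. PCs: A@1 B@0
Step 2: thread B executes B1 (z = z * 2). Shared: x=9 y=3 z=2. PCs: A@1 B@1
Step 3: thread B executes B2 (y = y + 5). Shared: x=9 y=8 z=2. PCs: A@1 B@2
Step 4: thread A executes A2 (y = y + 4). Shared: x=9 y=12 z=2. PCs: A@2 B@2
Step 5: thread A executes A3 (y = y + 3). Shared: x=9 y=15 z=2. PCs: A@3 B@2
Step 6: thread B executes B3 (x = x * 3). Shared: x=27 y=15 z=2. PCs: A@3 B@3

Answer: x=27 y=15 z=2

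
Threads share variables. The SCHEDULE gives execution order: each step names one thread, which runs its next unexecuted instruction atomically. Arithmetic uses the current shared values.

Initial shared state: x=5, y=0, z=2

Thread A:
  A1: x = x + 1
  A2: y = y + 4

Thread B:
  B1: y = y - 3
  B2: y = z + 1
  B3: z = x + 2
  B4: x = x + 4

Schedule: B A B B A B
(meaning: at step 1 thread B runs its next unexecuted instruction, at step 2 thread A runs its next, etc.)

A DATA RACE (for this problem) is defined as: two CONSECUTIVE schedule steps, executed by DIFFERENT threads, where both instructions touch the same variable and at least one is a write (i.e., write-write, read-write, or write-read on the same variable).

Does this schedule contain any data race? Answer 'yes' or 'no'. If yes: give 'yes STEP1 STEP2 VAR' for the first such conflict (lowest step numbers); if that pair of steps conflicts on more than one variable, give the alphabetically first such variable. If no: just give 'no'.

Answer: no

Derivation:
Steps 1,2: B(r=y,w=y) vs A(r=x,w=x). No conflict.
Steps 2,3: A(r=x,w=x) vs B(r=z,w=y). No conflict.
Steps 3,4: same thread (B). No race.
Steps 4,5: B(r=x,w=z) vs A(r=y,w=y). No conflict.
Steps 5,6: A(r=y,w=y) vs B(r=x,w=x). No conflict.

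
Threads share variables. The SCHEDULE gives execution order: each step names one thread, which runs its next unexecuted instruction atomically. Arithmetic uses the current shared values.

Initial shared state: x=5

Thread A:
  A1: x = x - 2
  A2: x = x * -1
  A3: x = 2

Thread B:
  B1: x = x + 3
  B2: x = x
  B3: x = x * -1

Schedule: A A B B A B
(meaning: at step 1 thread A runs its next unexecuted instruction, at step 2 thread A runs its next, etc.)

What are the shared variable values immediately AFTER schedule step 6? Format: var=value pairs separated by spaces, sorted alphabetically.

Step 1: thread A executes A1 (x = x - 2). Shared: x=3. PCs: A@1 B@0
Step 2: thread A executes A2 (x = x * -1). Shared: x=-3. PCs: A@2 B@0
Step 3: thread B executes B1 (x = x + 3). Shared: x=0. PCs: A@2 B@1
Step 4: thread B executes B2 (x = x). Shared: x=0. PCs: A@2 B@2
Step 5: thread A executes A3 (x = 2). Shared: x=2. PCs: A@3 B@2
Step 6: thread B executes B3 (x = x * -1). Shared: x=-2. PCs: A@3 B@3

Answer: x=-2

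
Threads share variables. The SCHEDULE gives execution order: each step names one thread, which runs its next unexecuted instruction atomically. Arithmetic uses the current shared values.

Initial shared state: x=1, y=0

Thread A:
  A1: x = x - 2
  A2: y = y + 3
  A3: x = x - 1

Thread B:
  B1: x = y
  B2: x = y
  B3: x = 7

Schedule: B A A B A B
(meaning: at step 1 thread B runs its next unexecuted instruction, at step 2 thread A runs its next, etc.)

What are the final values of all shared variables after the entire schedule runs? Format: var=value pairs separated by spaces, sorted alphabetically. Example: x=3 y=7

Step 1: thread B executes B1 (x = y). Shared: x=0 y=0. PCs: A@0 B@1
Step 2: thread A executes A1 (x = x - 2). Shared: x=-2 y=0. PCs: A@1 B@1
Step 3: thread A executes A2 (y = y + 3). Shared: x=-2 y=3. PCs: A@2 B@1
Step 4: thread B executes B2 (x = y). Shared: x=3 y=3. PCs: A@2 B@2
Step 5: thread A executes A3 (x = x - 1). Shared: x=2 y=3. PCs: A@3 B@2
Step 6: thread B executes B3 (x = 7). Shared: x=7 y=3. PCs: A@3 B@3

Answer: x=7 y=3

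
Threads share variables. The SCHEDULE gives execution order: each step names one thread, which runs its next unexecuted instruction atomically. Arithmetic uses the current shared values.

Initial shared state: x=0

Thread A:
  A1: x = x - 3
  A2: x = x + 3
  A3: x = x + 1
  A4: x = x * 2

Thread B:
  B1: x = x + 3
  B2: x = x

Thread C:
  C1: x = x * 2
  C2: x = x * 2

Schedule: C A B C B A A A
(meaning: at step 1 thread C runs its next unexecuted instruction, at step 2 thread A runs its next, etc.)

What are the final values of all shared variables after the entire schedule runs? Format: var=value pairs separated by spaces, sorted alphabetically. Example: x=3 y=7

Step 1: thread C executes C1 (x = x * 2). Shared: x=0. PCs: A@0 B@0 C@1
Step 2: thread A executes A1 (x = x - 3). Shared: x=-3. PCs: A@1 B@0 C@1
Step 3: thread B executes B1 (x = x + 3). Shared: x=0. PCs: A@1 B@1 C@1
Step 4: thread C executes C2 (x = x * 2). Shared: x=0. PCs: A@1 B@1 C@2
Step 5: thread B executes B2 (x = x). Shared: x=0. PCs: A@1 B@2 C@2
Step 6: thread A executes A2 (x = x + 3). Shared: x=3. PCs: A@2 B@2 C@2
Step 7: thread A executes A3 (x = x + 1). Shared: x=4. PCs: A@3 B@2 C@2
Step 8: thread A executes A4 (x = x * 2). Shared: x=8. PCs: A@4 B@2 C@2

Answer: x=8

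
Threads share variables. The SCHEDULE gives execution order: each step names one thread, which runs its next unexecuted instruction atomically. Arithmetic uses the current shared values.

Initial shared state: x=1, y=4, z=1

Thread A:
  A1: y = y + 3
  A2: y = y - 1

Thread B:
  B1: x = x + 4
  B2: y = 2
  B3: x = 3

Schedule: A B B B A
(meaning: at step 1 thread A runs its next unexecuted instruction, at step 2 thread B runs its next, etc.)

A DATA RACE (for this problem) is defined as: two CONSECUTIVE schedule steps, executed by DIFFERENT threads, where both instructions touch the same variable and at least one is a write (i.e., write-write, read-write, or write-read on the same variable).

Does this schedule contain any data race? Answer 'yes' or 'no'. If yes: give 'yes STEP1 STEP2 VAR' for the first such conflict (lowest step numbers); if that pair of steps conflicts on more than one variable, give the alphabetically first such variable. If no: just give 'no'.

Steps 1,2: A(r=y,w=y) vs B(r=x,w=x). No conflict.
Steps 2,3: same thread (B). No race.
Steps 3,4: same thread (B). No race.
Steps 4,5: B(r=-,w=x) vs A(r=y,w=y). No conflict.

Answer: no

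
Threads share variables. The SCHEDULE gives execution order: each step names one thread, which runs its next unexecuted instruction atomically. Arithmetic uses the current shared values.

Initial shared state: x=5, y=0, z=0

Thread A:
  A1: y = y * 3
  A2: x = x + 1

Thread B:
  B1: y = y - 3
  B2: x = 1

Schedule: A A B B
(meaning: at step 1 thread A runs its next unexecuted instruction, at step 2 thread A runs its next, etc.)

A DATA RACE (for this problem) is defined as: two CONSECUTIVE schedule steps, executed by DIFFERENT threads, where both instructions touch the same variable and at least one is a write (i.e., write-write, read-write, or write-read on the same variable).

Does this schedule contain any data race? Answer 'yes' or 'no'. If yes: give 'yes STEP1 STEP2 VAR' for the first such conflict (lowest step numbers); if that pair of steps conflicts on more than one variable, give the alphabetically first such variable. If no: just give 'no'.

Steps 1,2: same thread (A). No race.
Steps 2,3: A(r=x,w=x) vs B(r=y,w=y). No conflict.
Steps 3,4: same thread (B). No race.

Answer: no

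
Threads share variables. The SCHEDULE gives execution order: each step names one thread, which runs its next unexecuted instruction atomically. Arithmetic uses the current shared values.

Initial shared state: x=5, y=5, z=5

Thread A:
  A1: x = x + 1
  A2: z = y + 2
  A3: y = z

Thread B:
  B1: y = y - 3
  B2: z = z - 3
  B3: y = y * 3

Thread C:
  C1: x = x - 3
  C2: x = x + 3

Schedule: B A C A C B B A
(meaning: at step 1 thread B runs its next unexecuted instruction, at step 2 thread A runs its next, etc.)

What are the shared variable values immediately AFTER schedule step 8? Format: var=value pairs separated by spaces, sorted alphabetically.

Answer: x=6 y=1 z=1

Derivation:
Step 1: thread B executes B1 (y = y - 3). Shared: x=5 y=2 z=5. PCs: A@0 B@1 C@0
Step 2: thread A executes A1 (x = x + 1). Shared: x=6 y=2 z=5. PCs: A@1 B@1 C@0
Step 3: thread C executes C1 (x = x - 3). Shared: x=3 y=2 z=5. PCs: A@1 B@1 C@1
Step 4: thread A executes A2 (z = y + 2). Shared: x=3 y=2 z=4. PCs: A@2 B@1 C@1
Step 5: thread C executes C2 (x = x + 3). Shared: x=6 y=2 z=4. PCs: A@2 B@1 C@2
Step 6: thread B executes B2 (z = z - 3). Shared: x=6 y=2 z=1. PCs: A@2 B@2 C@2
Step 7: thread B executes B3 (y = y * 3). Shared: x=6 y=6 z=1. PCs: A@2 B@3 C@2
Step 8: thread A executes A3 (y = z). Shared: x=6 y=1 z=1. PCs: A@3 B@3 C@2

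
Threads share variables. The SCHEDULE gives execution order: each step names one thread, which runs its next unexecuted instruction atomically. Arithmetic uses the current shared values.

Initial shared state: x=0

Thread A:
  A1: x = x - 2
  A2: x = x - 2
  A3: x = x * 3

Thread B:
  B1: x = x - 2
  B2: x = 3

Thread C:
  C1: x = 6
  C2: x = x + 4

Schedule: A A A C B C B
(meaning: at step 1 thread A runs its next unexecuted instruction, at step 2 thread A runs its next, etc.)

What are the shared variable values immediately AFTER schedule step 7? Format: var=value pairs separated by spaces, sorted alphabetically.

Step 1: thread A executes A1 (x = x - 2). Shared: x=-2. PCs: A@1 B@0 C@0
Step 2: thread A executes A2 (x = x - 2). Shared: x=-4. PCs: A@2 B@0 C@0
Step 3: thread A executes A3 (x = x * 3). Shared: x=-12. PCs: A@3 B@0 C@0
Step 4: thread C executes C1 (x = 6). Shared: x=6. PCs: A@3 B@0 C@1
Step 5: thread B executes B1 (x = x - 2). Shared: x=4. PCs: A@3 B@1 C@1
Step 6: thread C executes C2 (x = x + 4). Shared: x=8. PCs: A@3 B@1 C@2
Step 7: thread B executes B2 (x = 3). Shared: x=3. PCs: A@3 B@2 C@2

Answer: x=3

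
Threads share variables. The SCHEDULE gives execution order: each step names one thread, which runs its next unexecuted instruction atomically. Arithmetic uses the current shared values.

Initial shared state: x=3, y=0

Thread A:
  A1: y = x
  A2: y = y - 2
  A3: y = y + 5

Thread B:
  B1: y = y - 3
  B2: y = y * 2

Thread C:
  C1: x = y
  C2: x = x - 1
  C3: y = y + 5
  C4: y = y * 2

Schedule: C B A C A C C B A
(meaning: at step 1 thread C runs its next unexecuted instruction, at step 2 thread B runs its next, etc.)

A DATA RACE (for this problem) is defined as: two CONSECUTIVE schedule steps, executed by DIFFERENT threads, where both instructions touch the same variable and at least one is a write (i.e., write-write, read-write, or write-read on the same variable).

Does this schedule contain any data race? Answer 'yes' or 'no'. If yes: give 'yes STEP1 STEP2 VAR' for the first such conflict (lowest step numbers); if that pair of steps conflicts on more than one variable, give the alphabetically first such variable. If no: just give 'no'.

Answer: yes 1 2 y

Derivation:
Steps 1,2: C(x = y) vs B(y = y - 3). RACE on y (R-W).
Steps 2,3: B(y = y - 3) vs A(y = x). RACE on y (W-W).
Steps 3,4: A(y = x) vs C(x = x - 1). RACE on x (R-W).
Steps 4,5: C(r=x,w=x) vs A(r=y,w=y). No conflict.
Steps 5,6: A(y = y - 2) vs C(y = y + 5). RACE on y (W-W).
Steps 6,7: same thread (C). No race.
Steps 7,8: C(y = y * 2) vs B(y = y * 2). RACE on y (W-W).
Steps 8,9: B(y = y * 2) vs A(y = y + 5). RACE on y (W-W).
First conflict at steps 1,2.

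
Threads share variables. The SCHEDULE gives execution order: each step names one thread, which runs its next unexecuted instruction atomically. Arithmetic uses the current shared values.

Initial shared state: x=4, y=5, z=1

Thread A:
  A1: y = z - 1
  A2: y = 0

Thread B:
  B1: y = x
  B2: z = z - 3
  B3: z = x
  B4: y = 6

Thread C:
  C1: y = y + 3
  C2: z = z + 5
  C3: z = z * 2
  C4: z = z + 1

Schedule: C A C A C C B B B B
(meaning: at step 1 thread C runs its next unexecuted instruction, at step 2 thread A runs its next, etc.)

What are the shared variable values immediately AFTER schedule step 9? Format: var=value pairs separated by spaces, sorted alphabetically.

Step 1: thread C executes C1 (y = y + 3). Shared: x=4 y=8 z=1. PCs: A@0 B@0 C@1
Step 2: thread A executes A1 (y = z - 1). Shared: x=4 y=0 z=1. PCs: A@1 B@0 C@1
Step 3: thread C executes C2 (z = z + 5). Shared: x=4 y=0 z=6. PCs: A@1 B@0 C@2
Step 4: thread A executes A2 (y = 0). Shared: x=4 y=0 z=6. PCs: A@2 B@0 C@2
Step 5: thread C executes C3 (z = z * 2). Shared: x=4 y=0 z=12. PCs: A@2 B@0 C@3
Step 6: thread C executes C4 (z = z + 1). Shared: x=4 y=0 z=13. PCs: A@2 B@0 C@4
Step 7: thread B executes B1 (y = x). Shared: x=4 y=4 z=13. PCs: A@2 B@1 C@4
Step 8: thread B executes B2 (z = z - 3). Shared: x=4 y=4 z=10. PCs: A@2 B@2 C@4
Step 9: thread B executes B3 (z = x). Shared: x=4 y=4 z=4. PCs: A@2 B@3 C@4

Answer: x=4 y=4 z=4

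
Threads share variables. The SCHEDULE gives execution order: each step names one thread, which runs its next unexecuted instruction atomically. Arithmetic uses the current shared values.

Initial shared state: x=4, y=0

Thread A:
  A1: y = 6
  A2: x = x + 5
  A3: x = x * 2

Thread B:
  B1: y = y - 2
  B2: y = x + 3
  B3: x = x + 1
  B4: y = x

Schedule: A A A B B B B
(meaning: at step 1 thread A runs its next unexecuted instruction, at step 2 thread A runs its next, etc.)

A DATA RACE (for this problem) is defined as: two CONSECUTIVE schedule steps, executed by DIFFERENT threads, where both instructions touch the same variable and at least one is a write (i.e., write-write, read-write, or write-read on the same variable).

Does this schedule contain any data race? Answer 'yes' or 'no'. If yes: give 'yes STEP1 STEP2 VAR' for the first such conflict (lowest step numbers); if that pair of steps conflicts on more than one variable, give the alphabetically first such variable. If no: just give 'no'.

Steps 1,2: same thread (A). No race.
Steps 2,3: same thread (A). No race.
Steps 3,4: A(r=x,w=x) vs B(r=y,w=y). No conflict.
Steps 4,5: same thread (B). No race.
Steps 5,6: same thread (B). No race.
Steps 6,7: same thread (B). No race.

Answer: no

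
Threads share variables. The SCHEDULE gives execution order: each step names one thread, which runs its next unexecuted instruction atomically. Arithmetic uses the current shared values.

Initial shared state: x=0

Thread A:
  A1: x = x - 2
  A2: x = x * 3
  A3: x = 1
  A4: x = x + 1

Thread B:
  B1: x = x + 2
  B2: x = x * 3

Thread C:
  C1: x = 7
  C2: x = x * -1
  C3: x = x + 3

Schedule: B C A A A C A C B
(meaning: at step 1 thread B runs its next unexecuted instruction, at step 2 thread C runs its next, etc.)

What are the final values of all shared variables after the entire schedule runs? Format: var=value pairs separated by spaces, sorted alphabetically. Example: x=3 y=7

Step 1: thread B executes B1 (x = x + 2). Shared: x=2. PCs: A@0 B@1 C@0
Step 2: thread C executes C1 (x = 7). Shared: x=7. PCs: A@0 B@1 C@1
Step 3: thread A executes A1 (x = x - 2). Shared: x=5. PCs: A@1 B@1 C@1
Step 4: thread A executes A2 (x = x * 3). Shared: x=15. PCs: A@2 B@1 C@1
Step 5: thread A executes A3 (x = 1). Shared: x=1. PCs: A@3 B@1 C@1
Step 6: thread C executes C2 (x = x * -1). Shared: x=-1. PCs: A@3 B@1 C@2
Step 7: thread A executes A4 (x = x + 1). Shared: x=0. PCs: A@4 B@1 C@2
Step 8: thread C executes C3 (x = x + 3). Shared: x=3. PCs: A@4 B@1 C@3
Step 9: thread B executes B2 (x = x * 3). Shared: x=9. PCs: A@4 B@2 C@3

Answer: x=9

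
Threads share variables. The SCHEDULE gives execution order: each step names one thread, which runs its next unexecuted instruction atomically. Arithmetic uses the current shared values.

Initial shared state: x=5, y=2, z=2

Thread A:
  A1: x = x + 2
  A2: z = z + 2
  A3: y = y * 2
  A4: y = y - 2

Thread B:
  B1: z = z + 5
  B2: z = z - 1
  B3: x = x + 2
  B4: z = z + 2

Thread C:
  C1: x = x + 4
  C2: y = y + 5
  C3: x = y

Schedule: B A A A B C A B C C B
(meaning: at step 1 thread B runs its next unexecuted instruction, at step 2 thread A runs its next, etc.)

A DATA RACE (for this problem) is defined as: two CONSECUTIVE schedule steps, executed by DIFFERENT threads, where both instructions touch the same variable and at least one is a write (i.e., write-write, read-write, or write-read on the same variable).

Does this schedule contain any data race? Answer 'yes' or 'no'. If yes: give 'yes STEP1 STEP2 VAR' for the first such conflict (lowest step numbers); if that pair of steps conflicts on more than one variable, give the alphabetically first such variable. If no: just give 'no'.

Answer: no

Derivation:
Steps 1,2: B(r=z,w=z) vs A(r=x,w=x). No conflict.
Steps 2,3: same thread (A). No race.
Steps 3,4: same thread (A). No race.
Steps 4,5: A(r=y,w=y) vs B(r=z,w=z). No conflict.
Steps 5,6: B(r=z,w=z) vs C(r=x,w=x). No conflict.
Steps 6,7: C(r=x,w=x) vs A(r=y,w=y). No conflict.
Steps 7,8: A(r=y,w=y) vs B(r=x,w=x). No conflict.
Steps 8,9: B(r=x,w=x) vs C(r=y,w=y). No conflict.
Steps 9,10: same thread (C). No race.
Steps 10,11: C(r=y,w=x) vs B(r=z,w=z). No conflict.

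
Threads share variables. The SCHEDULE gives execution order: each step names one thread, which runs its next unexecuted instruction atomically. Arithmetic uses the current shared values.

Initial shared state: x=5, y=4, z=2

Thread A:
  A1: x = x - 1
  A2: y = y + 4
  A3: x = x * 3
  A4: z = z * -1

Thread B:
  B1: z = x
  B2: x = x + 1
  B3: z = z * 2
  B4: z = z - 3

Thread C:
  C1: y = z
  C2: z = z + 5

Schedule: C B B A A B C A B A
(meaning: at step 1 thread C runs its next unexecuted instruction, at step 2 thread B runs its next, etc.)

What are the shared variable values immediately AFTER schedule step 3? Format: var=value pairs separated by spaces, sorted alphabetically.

Answer: x=6 y=2 z=5

Derivation:
Step 1: thread C executes C1 (y = z). Shared: x=5 y=2 z=2. PCs: A@0 B@0 C@1
Step 2: thread B executes B1 (z = x). Shared: x=5 y=2 z=5. PCs: A@0 B@1 C@1
Step 3: thread B executes B2 (x = x + 1). Shared: x=6 y=2 z=5. PCs: A@0 B@2 C@1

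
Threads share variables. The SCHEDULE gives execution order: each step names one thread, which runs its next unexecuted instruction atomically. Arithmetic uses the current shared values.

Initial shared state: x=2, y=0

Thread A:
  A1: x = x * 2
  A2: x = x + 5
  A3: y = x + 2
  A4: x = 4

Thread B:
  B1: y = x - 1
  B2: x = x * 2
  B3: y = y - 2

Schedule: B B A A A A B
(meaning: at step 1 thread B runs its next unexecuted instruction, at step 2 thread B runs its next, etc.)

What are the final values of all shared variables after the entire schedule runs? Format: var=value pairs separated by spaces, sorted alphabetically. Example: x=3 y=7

Step 1: thread B executes B1 (y = x - 1). Shared: x=2 y=1. PCs: A@0 B@1
Step 2: thread B executes B2 (x = x * 2). Shared: x=4 y=1. PCs: A@0 B@2
Step 3: thread A executes A1 (x = x * 2). Shared: x=8 y=1. PCs: A@1 B@2
Step 4: thread A executes A2 (x = x + 5). Shared: x=13 y=1. PCs: A@2 B@2
Step 5: thread A executes A3 (y = x + 2). Shared: x=13 y=15. PCs: A@3 B@2
Step 6: thread A executes A4 (x = 4). Shared: x=4 y=15. PCs: A@4 B@2
Step 7: thread B executes B3 (y = y - 2). Shared: x=4 y=13. PCs: A@4 B@3

Answer: x=4 y=13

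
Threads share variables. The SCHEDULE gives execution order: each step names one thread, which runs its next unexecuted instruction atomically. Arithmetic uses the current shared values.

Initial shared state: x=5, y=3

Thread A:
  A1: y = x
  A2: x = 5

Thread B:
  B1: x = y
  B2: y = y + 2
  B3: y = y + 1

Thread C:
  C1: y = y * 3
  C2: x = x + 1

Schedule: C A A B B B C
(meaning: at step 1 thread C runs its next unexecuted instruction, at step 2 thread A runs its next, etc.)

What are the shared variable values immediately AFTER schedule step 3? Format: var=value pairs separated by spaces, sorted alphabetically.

Step 1: thread C executes C1 (y = y * 3). Shared: x=5 y=9. PCs: A@0 B@0 C@1
Step 2: thread A executes A1 (y = x). Shared: x=5 y=5. PCs: A@1 B@0 C@1
Step 3: thread A executes A2 (x = 5). Shared: x=5 y=5. PCs: A@2 B@0 C@1

Answer: x=5 y=5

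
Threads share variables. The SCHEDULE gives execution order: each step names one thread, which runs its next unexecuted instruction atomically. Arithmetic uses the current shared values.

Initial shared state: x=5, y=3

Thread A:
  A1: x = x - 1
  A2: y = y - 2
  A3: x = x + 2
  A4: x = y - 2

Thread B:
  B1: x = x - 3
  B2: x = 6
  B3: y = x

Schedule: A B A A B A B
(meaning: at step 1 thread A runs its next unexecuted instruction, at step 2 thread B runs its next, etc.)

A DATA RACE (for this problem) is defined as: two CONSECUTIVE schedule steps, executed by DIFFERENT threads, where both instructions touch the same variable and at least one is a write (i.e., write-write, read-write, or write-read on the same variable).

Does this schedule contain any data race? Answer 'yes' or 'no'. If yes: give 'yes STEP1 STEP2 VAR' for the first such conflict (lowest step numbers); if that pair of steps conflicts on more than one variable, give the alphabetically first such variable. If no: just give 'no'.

Answer: yes 1 2 x

Derivation:
Steps 1,2: A(x = x - 1) vs B(x = x - 3). RACE on x (W-W).
Steps 2,3: B(r=x,w=x) vs A(r=y,w=y). No conflict.
Steps 3,4: same thread (A). No race.
Steps 4,5: A(x = x + 2) vs B(x = 6). RACE on x (W-W).
Steps 5,6: B(x = 6) vs A(x = y - 2). RACE on x (W-W).
Steps 6,7: A(x = y - 2) vs B(y = x). RACE on x (W-R), y (R-W). Multiple vars; alphabetically first is x.
First conflict at steps 1,2.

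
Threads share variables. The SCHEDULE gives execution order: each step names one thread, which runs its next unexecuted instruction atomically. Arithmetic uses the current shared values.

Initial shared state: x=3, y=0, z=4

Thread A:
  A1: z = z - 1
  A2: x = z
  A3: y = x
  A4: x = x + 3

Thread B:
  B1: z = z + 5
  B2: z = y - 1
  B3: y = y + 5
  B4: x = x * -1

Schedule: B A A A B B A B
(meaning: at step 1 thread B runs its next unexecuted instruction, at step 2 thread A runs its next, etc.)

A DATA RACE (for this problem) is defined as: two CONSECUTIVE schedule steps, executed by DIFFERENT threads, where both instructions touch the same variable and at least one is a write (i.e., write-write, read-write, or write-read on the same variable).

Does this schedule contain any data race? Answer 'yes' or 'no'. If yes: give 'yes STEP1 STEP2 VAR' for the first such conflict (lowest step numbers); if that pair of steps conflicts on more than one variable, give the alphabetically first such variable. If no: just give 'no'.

Steps 1,2: B(z = z + 5) vs A(z = z - 1). RACE on z (W-W).
Steps 2,3: same thread (A). No race.
Steps 3,4: same thread (A). No race.
Steps 4,5: A(y = x) vs B(z = y - 1). RACE on y (W-R).
Steps 5,6: same thread (B). No race.
Steps 6,7: B(r=y,w=y) vs A(r=x,w=x). No conflict.
Steps 7,8: A(x = x + 3) vs B(x = x * -1). RACE on x (W-W).
First conflict at steps 1,2.

Answer: yes 1 2 z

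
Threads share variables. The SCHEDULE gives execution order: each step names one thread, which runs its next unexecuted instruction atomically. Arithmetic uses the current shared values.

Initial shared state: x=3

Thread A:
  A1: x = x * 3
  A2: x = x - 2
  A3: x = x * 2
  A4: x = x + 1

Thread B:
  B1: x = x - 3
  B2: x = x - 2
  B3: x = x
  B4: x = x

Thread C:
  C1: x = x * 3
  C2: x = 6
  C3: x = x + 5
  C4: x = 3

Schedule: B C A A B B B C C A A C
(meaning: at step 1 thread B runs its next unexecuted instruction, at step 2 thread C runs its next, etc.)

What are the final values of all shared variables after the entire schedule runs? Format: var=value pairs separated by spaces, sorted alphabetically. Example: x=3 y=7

Answer: x=3

Derivation:
Step 1: thread B executes B1 (x = x - 3). Shared: x=0. PCs: A@0 B@1 C@0
Step 2: thread C executes C1 (x = x * 3). Shared: x=0. PCs: A@0 B@1 C@1
Step 3: thread A executes A1 (x = x * 3). Shared: x=0. PCs: A@1 B@1 C@1
Step 4: thread A executes A2 (x = x - 2). Shared: x=-2. PCs: A@2 B@1 C@1
Step 5: thread B executes B2 (x = x - 2). Shared: x=-4. PCs: A@2 B@2 C@1
Step 6: thread B executes B3 (x = x). Shared: x=-4. PCs: A@2 B@3 C@1
Step 7: thread B executes B4 (x = x). Shared: x=-4. PCs: A@2 B@4 C@1
Step 8: thread C executes C2 (x = 6). Shared: x=6. PCs: A@2 B@4 C@2
Step 9: thread C executes C3 (x = x + 5). Shared: x=11. PCs: A@2 B@4 C@3
Step 10: thread A executes A3 (x = x * 2). Shared: x=22. PCs: A@3 B@4 C@3
Step 11: thread A executes A4 (x = x + 1). Shared: x=23. PCs: A@4 B@4 C@3
Step 12: thread C executes C4 (x = 3). Shared: x=3. PCs: A@4 B@4 C@4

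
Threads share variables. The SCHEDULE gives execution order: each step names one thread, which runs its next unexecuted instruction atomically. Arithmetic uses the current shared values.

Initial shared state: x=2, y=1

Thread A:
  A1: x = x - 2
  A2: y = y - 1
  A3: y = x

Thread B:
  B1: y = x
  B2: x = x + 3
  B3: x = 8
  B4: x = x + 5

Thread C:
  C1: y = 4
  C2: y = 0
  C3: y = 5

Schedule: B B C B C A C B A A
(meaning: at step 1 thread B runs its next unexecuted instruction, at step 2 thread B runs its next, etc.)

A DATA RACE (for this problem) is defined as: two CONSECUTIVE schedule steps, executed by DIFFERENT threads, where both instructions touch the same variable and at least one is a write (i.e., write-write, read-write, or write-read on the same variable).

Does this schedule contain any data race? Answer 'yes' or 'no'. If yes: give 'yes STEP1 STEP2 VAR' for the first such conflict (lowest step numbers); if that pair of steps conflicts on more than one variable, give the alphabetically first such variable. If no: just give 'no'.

Answer: no

Derivation:
Steps 1,2: same thread (B). No race.
Steps 2,3: B(r=x,w=x) vs C(r=-,w=y). No conflict.
Steps 3,4: C(r=-,w=y) vs B(r=-,w=x). No conflict.
Steps 4,5: B(r=-,w=x) vs C(r=-,w=y). No conflict.
Steps 5,6: C(r=-,w=y) vs A(r=x,w=x). No conflict.
Steps 6,7: A(r=x,w=x) vs C(r=-,w=y). No conflict.
Steps 7,8: C(r=-,w=y) vs B(r=x,w=x). No conflict.
Steps 8,9: B(r=x,w=x) vs A(r=y,w=y). No conflict.
Steps 9,10: same thread (A). No race.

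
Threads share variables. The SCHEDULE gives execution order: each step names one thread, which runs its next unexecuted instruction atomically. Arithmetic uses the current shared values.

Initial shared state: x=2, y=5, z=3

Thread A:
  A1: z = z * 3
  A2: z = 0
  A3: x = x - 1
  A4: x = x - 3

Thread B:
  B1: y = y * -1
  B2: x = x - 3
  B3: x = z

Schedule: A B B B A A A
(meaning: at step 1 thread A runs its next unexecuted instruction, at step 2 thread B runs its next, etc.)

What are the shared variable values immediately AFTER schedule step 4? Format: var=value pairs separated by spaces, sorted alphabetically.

Step 1: thread A executes A1 (z = z * 3). Shared: x=2 y=5 z=9. PCs: A@1 B@0
Step 2: thread B executes B1 (y = y * -1). Shared: x=2 y=-5 z=9. PCs: A@1 B@1
Step 3: thread B executes B2 (x = x - 3). Shared: x=-1 y=-5 z=9. PCs: A@1 B@2
Step 4: thread B executes B3 (x = z). Shared: x=9 y=-5 z=9. PCs: A@1 B@3

Answer: x=9 y=-5 z=9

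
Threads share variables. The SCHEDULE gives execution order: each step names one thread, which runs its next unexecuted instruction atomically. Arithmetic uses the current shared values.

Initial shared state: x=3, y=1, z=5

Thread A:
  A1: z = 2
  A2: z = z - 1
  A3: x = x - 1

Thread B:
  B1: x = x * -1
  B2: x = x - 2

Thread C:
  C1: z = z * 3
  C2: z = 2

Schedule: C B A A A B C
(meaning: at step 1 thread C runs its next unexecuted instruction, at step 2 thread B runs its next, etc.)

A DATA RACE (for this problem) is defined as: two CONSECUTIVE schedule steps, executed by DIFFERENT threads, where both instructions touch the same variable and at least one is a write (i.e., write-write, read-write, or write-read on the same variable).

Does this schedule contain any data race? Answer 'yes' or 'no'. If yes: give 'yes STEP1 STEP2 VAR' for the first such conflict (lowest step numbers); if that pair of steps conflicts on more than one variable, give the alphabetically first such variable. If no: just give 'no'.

Answer: yes 5 6 x

Derivation:
Steps 1,2: C(r=z,w=z) vs B(r=x,w=x). No conflict.
Steps 2,3: B(r=x,w=x) vs A(r=-,w=z). No conflict.
Steps 3,4: same thread (A). No race.
Steps 4,5: same thread (A). No race.
Steps 5,6: A(x = x - 1) vs B(x = x - 2). RACE on x (W-W).
Steps 6,7: B(r=x,w=x) vs C(r=-,w=z). No conflict.
First conflict at steps 5,6.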